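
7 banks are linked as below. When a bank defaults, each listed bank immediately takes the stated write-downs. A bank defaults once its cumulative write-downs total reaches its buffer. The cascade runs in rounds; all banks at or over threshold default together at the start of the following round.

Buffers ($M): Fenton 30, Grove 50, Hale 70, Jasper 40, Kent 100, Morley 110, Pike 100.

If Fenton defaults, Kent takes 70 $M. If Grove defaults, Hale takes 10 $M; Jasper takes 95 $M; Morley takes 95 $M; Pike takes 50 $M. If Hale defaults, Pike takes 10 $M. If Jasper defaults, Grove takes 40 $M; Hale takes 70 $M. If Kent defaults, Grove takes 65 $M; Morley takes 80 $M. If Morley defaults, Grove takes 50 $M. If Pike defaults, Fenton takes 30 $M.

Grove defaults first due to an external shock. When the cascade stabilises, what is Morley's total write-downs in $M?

Round 1 — Grove defaults (initial).
  Hale: +10 → 10 < 70
  Jasper: +95 → 95 ≥ 40
  Morley: +95 → 95 < 110
  Pike: +50 → 50 < 100
Round 2 — Jasper defaults.
  Hale: +70 → 80 ≥ 70
Round 3 — Hale defaults.
  Pike: +10 → 60 < 100
No further defaults.

95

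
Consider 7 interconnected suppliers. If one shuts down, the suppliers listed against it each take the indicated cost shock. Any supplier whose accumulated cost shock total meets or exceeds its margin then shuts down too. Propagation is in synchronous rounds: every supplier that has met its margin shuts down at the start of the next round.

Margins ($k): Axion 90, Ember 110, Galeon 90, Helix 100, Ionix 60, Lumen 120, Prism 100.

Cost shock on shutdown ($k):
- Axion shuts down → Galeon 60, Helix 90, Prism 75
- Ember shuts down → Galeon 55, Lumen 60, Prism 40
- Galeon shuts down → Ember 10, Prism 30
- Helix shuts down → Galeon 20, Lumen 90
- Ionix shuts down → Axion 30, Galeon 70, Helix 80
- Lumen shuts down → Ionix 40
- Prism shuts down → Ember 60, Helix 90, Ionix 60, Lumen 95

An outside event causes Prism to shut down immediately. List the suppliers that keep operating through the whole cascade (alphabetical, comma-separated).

Round 1 — Prism shuts down (initial).
  Ember: +60 → 60 < 110
  Helix: +90 → 90 < 100
  Ionix: +60 → 60 ≥ 60
  Lumen: +95 → 95 < 120
Round 2 — Ionix shuts down.
  Axion: +30 → 30 < 90
  Galeon: +70 → 70 < 90
  Helix: +80 → 170 ≥ 100
Round 3 — Helix shuts down.
  Galeon: +20 → 90 ≥ 90
  Lumen: +90 → 185 ≥ 120
Round 4 — Galeon, Lumen shut down.
  Ember: +10 → 70 < 110
No further shutdowns.

Axion, Ember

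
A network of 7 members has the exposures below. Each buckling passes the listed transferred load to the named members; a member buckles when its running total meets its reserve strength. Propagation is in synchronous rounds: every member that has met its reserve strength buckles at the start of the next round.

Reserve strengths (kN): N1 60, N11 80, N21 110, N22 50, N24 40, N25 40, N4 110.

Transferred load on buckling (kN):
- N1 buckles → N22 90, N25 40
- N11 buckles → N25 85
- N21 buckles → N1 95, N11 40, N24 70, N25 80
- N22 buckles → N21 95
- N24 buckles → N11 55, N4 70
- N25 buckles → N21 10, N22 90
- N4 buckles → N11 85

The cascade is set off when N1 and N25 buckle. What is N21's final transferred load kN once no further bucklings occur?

105

Round 1 — N1, N25 buckle (initial).
  N21: +10 → 10 < 110
  N22: +90+90 → 180 ≥ 50
Round 2 — N22 buckles.
  N21: +95 → 105 < 110
No further bucklings.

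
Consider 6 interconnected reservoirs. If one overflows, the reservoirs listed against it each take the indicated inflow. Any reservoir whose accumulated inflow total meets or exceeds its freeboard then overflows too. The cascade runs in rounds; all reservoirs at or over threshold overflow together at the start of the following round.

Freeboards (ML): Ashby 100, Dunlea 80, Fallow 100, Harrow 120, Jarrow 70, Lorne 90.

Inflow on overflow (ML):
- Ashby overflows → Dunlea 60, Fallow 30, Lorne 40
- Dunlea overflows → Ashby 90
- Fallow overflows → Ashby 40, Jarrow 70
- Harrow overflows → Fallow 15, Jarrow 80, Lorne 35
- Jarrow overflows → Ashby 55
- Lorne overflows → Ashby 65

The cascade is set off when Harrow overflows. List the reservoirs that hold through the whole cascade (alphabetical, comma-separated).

Round 1 — Harrow overflows (initial).
  Fallow: +15 → 15 < 100
  Jarrow: +80 → 80 ≥ 70
  Lorne: +35 → 35 < 90
Round 2 — Jarrow overflows.
  Ashby: +55 → 55 < 100
No further overflows.

Ashby, Dunlea, Fallow, Lorne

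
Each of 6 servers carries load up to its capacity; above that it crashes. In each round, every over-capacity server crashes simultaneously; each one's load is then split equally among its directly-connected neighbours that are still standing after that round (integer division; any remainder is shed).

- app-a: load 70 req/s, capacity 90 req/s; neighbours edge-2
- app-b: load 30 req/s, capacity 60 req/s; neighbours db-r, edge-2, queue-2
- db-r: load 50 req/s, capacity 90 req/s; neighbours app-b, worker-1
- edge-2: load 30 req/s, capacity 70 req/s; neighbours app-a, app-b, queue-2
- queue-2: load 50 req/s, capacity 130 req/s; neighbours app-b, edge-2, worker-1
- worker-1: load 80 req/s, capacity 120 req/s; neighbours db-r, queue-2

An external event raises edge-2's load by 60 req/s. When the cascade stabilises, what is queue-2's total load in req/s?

80

Round 1 — edge-2 at 90 > 70. edge-2 crashes.
  edge-2 sheds 90 req/s to app-a, app-b, queue-2: 30 each.
    app-a: 70+30 = 100 > 90
    app-b: 30+30 = 60 ≤ 60
    queue-2: 50+30 = 80 ≤ 130
Round 2 — app-a crashes.
  app-a sheds 100 req/s: no online neighbours, lost.
No further crashes.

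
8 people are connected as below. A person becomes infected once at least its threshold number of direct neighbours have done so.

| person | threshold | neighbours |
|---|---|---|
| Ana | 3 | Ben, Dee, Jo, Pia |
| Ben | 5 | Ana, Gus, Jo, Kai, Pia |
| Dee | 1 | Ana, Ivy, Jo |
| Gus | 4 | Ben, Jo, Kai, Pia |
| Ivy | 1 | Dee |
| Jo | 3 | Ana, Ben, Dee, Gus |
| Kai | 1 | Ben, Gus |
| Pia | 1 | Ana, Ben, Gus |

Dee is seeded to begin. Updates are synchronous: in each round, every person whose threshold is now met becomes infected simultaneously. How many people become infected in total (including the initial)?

2

Round 1 — Dee becomes infected (initial).
Round 2 — checking thresholds:
  Ana: 1 of 4 neighbours < 3, not yet.
  Ivy: 1 of 1 neighbours ≥ 1, becomes infected.
  Jo: 1 of 4 neighbours < 3, not yet.
Round 3 — no new infections; cascade stops.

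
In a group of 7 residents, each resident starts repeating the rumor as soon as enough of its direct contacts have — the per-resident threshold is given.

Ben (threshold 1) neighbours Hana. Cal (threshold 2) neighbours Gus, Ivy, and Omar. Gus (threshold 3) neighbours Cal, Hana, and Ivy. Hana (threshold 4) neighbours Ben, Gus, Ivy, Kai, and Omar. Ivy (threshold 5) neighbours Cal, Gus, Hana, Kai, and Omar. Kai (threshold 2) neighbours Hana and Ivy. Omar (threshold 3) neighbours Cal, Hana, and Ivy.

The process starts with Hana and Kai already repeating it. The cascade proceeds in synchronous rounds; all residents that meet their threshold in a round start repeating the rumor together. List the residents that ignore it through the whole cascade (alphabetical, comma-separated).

Cal, Gus, Ivy, Omar

Round 1 — Hana, Kai start repeating the rumor (initial).
Round 2 — checking thresholds:
  Ben: 1 of 1 neighbours ≥ 1, starts repeating the rumor.
  Gus: 1 of 3 neighbours < 3, holds.
  Ivy: 2 of 5 neighbours < 5, holds.
  Omar: 1 of 3 neighbours < 3, holds.
Round 3 — no new spreads; cascade stops.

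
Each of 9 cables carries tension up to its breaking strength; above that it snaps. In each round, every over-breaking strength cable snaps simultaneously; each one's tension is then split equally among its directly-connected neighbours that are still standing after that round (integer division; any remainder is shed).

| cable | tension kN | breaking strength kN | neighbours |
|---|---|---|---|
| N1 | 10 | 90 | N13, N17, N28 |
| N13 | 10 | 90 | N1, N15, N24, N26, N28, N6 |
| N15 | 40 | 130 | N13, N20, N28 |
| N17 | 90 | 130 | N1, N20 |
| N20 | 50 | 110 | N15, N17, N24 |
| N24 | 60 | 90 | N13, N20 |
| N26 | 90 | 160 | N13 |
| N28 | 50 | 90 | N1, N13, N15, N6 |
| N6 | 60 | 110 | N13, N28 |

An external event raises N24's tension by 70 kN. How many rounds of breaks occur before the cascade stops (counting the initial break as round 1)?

Round 1 — N24 at 130 > 90. N24 snaps.
  N24 sheds 130 kN to N13, N20: 65 each.
    N13: 10+65 = 75 ≤ 90
    N20: 50+65 = 115 > 110
Round 2 — N20 snaps.
  N20 sheds 115 kN to N15, N17: 57 each (1 lost).
    N15: 40+57 = 97 ≤ 130
    N17: 90+57 = 147 > 130
Round 3 — N17 snaps.
  N17 sheds 147 kN to N1: 147 each.
    N1: 10+147 = 157 > 90
Round 4 — N1 snaps.
  N1 sheds 157 kN to N13, N28: 78 each (1 lost).
    N13: 75+78 = 153 > 90
    N28: 50+78 = 128 > 90
Round 5 — N13, N28 snap.
  N13 sheds 153 kN to N15, N26, N6: 51 each.
    N15: 97+51 = 148 > 130
    N26: 90+51 = 141 ≤ 160
    N6: 60+51 = 111 > 110
  N28 sheds 128 kN to N15, N6: 64 each.
    N15: 148+64 = 212 > 130
    N6: 111+64 = 175 > 110
Round 6 — N15, N6 snap.
  N15 sheds 212 kN: no online neighbours, lost.
  N6 sheds 175 kN: no online neighbours, lost.
No further breaks.

6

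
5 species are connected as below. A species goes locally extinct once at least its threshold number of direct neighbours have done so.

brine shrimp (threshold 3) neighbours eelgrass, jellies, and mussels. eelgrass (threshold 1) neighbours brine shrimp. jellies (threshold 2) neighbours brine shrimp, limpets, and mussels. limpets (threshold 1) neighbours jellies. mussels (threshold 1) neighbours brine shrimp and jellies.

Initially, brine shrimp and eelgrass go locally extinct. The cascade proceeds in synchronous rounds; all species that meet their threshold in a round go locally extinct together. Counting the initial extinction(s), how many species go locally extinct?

Round 1 — brine shrimp, eelgrass go locally extinct (initial).
Round 2 — checking thresholds:
  jellies: 1 of 3 neighbours < 2, not yet.
  mussels: 1 of 2 neighbours ≥ 1, goes locally extinct.
Round 3 — checking thresholds:
  jellies: 2 of 3 neighbours ≥ 2, goes locally extinct.
Round 4 — checking thresholds:
  limpets: 1 of 1 neighbours ≥ 1, goes locally extinct.
Round 5 — no new extinctions; cascade stops.

5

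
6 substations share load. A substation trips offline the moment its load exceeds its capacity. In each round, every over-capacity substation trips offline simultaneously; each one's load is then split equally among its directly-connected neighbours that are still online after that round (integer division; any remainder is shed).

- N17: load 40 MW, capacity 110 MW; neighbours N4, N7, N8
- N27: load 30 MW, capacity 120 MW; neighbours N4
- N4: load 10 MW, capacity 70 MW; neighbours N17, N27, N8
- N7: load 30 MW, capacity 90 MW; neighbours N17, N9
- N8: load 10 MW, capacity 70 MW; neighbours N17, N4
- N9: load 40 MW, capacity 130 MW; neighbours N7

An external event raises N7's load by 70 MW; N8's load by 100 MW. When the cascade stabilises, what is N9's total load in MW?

90

Round 1 — N7 at 100 > 90; N8 at 110 > 70. N7, N8 trip offline.
  N7 sheds 100 MW to N17, N9: 50 each.
    N17: 40+50 = 90 ≤ 110
    N9: 40+50 = 90 ≤ 130
  N8 sheds 110 MW to N17, N4: 55 each.
    N17: 90+55 = 145 > 110
    N4: 10+55 = 65 ≤ 70
Round 2 — N17 trips offline.
  N17 sheds 145 MW to N4: 145 each.
    N4: 65+145 = 210 > 70
Round 3 — N4 trips offline.
  N4 sheds 210 MW to N27: 210 each.
    N27: 30+210 = 240 > 120
Round 4 — N27 trips offline.
  N27 sheds 240 MW: no online neighbours, lost.
No further trips.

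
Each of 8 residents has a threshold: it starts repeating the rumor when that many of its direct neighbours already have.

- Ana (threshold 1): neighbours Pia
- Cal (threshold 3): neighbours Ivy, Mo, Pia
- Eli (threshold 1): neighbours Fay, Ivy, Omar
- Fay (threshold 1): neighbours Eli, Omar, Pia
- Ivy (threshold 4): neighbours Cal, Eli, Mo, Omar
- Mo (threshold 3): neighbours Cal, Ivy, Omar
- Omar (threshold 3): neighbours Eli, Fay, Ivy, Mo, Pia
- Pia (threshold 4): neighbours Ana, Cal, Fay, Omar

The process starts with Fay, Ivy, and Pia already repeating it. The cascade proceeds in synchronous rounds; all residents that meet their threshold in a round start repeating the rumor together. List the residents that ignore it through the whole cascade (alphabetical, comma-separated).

Cal, Mo

Round 1 — Fay, Ivy, Pia start repeating the rumor (initial).
Round 2 — checking thresholds:
  Ana: 1 of 1 neighbours ≥ 1, starts repeating the rumor.
  Cal: 2 of 3 neighbours < 3, holds.
  Eli: 2 of 3 neighbours ≥ 1, starts repeating the rumor.
  Mo: 1 of 3 neighbours < 3, holds.
  Omar: 3 of 5 neighbours ≥ 3, starts repeating the rumor.
Round 3 — no new spreads; cascade stops.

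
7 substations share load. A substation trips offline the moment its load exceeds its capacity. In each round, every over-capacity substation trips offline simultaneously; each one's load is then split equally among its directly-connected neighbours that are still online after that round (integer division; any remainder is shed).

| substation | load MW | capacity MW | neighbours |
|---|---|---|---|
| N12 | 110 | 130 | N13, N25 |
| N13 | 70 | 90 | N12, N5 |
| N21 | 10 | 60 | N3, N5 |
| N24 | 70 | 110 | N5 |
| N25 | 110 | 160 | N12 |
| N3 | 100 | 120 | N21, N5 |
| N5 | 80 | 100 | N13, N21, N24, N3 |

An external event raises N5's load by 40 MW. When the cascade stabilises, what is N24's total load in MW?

Round 1 — N5 at 120 > 100. N5 trips offline.
  N5 sheds 120 MW to N13, N21, N24, N3: 30 each.
    N13: 70+30 = 100 > 90
    N21: 10+30 = 40 ≤ 60
    N24: 70+30 = 100 ≤ 110
    N3: 100+30 = 130 > 120
Round 2 — N13, N3 trip offline.
  N13 sheds 100 MW to N12: 100 each.
    N12: 110+100 = 210 > 130
  N3 sheds 130 MW to N21: 130 each.
    N21: 40+130 = 170 > 60
Round 3 — N12, N21 trip offline.
  N12 sheds 210 MW to N25: 210 each.
    N25: 110+210 = 320 > 160
  N21 sheds 170 MW: no online neighbours, lost.
Round 4 — N25 trips offline.
  N25 sheds 320 MW: no online neighbours, lost.
No further trips.

100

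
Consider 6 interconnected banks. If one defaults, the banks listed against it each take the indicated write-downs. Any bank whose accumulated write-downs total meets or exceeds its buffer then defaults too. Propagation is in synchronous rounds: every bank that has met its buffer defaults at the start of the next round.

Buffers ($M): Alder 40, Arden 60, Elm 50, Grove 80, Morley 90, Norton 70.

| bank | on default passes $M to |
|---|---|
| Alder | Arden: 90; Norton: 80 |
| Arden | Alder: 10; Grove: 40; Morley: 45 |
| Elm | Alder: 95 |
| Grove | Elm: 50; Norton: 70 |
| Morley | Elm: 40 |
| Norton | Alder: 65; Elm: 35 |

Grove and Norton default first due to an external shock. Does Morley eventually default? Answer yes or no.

Round 1 — Grove, Norton default (initial).
  Alder: +65 → 65 ≥ 40
  Elm: +50+35 → 85 ≥ 50
Round 2 — Alder, Elm default.
  Arden: +90 → 90 ≥ 60
Round 3 — Arden defaults.
  Morley: +45 → 45 < 90
No further defaults.

no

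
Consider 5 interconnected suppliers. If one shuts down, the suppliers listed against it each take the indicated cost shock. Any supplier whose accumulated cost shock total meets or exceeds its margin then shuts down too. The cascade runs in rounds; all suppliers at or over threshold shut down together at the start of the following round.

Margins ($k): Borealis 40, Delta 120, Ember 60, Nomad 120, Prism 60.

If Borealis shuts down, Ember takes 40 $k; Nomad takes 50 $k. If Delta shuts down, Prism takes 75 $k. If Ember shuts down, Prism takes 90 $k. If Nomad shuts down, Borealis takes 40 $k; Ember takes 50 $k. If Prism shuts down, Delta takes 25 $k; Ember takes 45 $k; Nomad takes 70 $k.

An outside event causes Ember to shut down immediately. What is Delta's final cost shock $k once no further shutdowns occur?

Round 1 — Ember shuts down (initial).
  Prism: +90 → 90 ≥ 60
Round 2 — Prism shuts down.
  Delta: +25 → 25 < 120
  Nomad: +70 → 70 < 120
No further shutdowns.

25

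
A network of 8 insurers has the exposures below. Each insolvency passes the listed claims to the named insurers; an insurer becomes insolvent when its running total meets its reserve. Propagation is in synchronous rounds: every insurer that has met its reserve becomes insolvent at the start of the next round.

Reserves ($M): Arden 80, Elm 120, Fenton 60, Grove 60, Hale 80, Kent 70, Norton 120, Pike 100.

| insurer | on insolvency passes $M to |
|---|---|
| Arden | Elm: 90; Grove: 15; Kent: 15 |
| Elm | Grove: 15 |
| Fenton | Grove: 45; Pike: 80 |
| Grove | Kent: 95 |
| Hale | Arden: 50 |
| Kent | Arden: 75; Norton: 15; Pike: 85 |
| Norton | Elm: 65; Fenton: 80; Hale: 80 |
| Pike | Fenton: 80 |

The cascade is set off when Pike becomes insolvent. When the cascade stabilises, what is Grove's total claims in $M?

Round 1 — Pike becomes insolvent (initial).
  Fenton: +80 → 80 ≥ 60
Round 2 — Fenton becomes insolvent.
  Grove: +45 → 45 < 60
No further insolvencies.

45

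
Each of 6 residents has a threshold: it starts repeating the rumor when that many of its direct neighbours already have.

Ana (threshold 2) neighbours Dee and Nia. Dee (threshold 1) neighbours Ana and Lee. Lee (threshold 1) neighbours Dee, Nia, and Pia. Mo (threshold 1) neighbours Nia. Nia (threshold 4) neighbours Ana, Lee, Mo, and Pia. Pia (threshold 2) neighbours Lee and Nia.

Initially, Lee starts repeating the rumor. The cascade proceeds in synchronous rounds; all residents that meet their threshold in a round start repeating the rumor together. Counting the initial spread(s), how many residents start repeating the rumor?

2

Round 1 — Lee starts repeating the rumor (initial).
Round 2 — checking thresholds:
  Dee: 1 of 2 neighbours ≥ 1, starts repeating the rumor.
  Nia: 1 of 4 neighbours < 4, holds.
  Pia: 1 of 2 neighbours < 2, holds.
Round 3 — no new spreads; cascade stops.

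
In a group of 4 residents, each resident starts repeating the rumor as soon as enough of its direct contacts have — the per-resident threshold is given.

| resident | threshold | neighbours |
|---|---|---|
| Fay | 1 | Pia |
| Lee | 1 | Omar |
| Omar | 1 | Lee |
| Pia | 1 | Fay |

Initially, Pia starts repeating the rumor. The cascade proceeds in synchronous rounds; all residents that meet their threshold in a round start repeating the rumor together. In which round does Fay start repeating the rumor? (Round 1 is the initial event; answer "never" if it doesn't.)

Round 1 — Pia starts repeating the rumor (initial).
Round 2 — checking thresholds:
  Fay: 1 of 1 neighbours ≥ 1, starts repeating the rumor.
Round 3 — no new spreads; cascade stops.

2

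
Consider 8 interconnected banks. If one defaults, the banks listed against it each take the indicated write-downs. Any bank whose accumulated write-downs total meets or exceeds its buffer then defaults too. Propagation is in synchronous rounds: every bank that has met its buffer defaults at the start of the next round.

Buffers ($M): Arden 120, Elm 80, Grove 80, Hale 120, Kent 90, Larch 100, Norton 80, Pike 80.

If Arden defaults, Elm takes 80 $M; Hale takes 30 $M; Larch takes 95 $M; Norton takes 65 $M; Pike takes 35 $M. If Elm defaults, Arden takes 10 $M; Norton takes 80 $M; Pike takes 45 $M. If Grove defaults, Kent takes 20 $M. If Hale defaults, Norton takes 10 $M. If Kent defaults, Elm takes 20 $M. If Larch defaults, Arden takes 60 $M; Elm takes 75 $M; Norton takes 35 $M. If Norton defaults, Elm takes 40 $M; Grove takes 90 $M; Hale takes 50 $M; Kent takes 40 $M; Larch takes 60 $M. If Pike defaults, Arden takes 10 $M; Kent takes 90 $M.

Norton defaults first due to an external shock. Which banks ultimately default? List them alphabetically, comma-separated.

Grove, Norton

Round 1 — Norton defaults (initial).
  Elm: +40 → 40 < 80
  Grove: +90 → 90 ≥ 80
  Hale: +50 → 50 < 120
  Kent: +40 → 40 < 90
  Larch: +60 → 60 < 100
Round 2 — Grove defaults.
  Kent: +20 → 60 < 90
No further defaults.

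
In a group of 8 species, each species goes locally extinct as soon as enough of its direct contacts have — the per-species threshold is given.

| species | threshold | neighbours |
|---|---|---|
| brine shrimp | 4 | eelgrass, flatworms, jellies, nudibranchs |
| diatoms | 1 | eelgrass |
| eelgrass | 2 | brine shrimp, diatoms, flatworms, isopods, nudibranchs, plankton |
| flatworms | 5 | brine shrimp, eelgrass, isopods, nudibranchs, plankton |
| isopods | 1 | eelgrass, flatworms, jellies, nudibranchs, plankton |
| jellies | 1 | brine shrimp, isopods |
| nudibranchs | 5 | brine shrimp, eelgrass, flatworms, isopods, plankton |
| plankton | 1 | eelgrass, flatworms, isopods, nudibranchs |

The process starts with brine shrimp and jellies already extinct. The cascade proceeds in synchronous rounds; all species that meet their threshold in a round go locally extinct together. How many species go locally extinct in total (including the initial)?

Round 1 — brine shrimp, jellies go locally extinct (initial).
Round 2 — checking thresholds:
  eelgrass: 1 of 6 neighbours < 2, holds.
  flatworms: 1 of 5 neighbours < 5, holds.
  isopods: 1 of 5 neighbours ≥ 1, goes locally extinct.
  nudibranchs: 1 of 5 neighbours < 5, holds.
Round 3 — checking thresholds:
  eelgrass: 2 of 6 neighbours ≥ 2, goes locally extinct.
  flatworms: 2 of 5 neighbours < 5, holds.
  nudibranchs: 2 of 5 neighbours < 5, holds.
  plankton: 1 of 4 neighbours ≥ 1, goes locally extinct.
Round 4 — checking thresholds:
  diatoms: 1 of 1 neighbours ≥ 1, goes locally extinct.
  flatworms: 4 of 5 neighbours < 5, holds.
  nudibranchs: 4 of 5 neighbours < 5, holds.
Round 5 — no new extinctions; cascade stops.

6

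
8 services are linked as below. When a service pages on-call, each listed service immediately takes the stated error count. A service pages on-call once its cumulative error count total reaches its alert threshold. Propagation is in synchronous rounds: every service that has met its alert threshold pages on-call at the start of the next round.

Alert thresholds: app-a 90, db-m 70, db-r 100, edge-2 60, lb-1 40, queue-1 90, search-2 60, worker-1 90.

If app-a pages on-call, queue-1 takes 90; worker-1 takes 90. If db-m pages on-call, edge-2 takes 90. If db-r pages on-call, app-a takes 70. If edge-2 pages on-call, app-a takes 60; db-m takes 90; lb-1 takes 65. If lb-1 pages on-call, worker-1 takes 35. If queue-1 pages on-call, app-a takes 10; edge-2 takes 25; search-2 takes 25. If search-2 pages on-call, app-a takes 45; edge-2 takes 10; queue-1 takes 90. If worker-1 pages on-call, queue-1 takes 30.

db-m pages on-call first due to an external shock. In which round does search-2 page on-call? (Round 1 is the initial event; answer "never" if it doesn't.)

Round 1 — db-m pages on-call (initial).
  edge-2: +90 → 90 ≥ 60
Round 2 — edge-2 pages on-call.
  app-a: +60 → 60 < 90
  lb-1: +65 → 65 ≥ 40
Round 3 — lb-1 pages on-call.
  worker-1: +35 → 35 < 90
No further pages.

never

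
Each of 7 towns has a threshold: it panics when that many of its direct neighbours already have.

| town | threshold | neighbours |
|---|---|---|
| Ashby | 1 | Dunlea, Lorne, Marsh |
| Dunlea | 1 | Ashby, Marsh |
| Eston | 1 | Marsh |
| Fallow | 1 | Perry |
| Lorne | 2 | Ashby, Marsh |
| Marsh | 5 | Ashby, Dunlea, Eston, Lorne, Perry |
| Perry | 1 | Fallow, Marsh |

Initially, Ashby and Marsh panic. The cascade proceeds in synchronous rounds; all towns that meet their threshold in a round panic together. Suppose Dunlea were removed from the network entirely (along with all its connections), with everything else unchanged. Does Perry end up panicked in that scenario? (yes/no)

yes

With Dunlea removed:
Round 1 — Ashby, Marsh panic (initial).
Round 2 — checking thresholds:
  Eston: 1 of 1 neighbours ≥ 1, panics.
  Lorne: 2 of 2 neighbours ≥ 2, panics.
  Perry: 1 of 2 neighbours ≥ 1, panics.
Round 3 — checking thresholds:
  Fallow: 1 of 1 neighbours ≥ 1, panics.
Round 4 — no new panics; cascade stops.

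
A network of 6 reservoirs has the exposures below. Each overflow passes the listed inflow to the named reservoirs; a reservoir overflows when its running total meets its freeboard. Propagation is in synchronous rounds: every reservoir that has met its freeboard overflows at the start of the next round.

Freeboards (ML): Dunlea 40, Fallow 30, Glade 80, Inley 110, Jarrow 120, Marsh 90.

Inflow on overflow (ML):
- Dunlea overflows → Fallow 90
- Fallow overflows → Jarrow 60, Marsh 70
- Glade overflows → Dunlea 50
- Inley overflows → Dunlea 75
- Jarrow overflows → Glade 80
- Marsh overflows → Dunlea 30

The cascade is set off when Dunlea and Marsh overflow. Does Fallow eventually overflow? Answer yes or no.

Round 1 — Dunlea, Marsh overflow (initial).
  Fallow: +90 → 90 ≥ 30
Round 2 — Fallow overflows.
  Jarrow: +60 → 60 < 120
No further overflows.

yes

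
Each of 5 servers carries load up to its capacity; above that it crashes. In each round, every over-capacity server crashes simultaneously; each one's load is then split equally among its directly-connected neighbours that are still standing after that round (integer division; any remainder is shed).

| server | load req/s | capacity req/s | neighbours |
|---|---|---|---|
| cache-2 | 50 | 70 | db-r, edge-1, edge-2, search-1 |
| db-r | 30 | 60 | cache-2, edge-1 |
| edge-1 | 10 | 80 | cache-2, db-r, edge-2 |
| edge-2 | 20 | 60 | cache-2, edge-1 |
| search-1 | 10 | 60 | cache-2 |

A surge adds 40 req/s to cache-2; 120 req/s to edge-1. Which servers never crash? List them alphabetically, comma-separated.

Round 1 — cache-2 at 90 > 70; edge-1 at 130 > 80. cache-2, edge-1 crash.
  cache-2 sheds 90 req/s to db-r, edge-2, search-1: 30 each.
    db-r: 30+30 = 60 ≤ 60
    edge-2: 20+30 = 50 ≤ 60
    search-1: 10+30 = 40 ≤ 60
  edge-1 sheds 130 req/s to db-r, edge-2: 65 each.
    db-r: 60+65 = 125 > 60
    edge-2: 50+65 = 115 > 60
Round 2 — db-r, edge-2 crash.
  db-r sheds 125 req/s: no online neighbours, lost.
  edge-2 sheds 115 req/s: no online neighbours, lost.
No further crashes.

search-1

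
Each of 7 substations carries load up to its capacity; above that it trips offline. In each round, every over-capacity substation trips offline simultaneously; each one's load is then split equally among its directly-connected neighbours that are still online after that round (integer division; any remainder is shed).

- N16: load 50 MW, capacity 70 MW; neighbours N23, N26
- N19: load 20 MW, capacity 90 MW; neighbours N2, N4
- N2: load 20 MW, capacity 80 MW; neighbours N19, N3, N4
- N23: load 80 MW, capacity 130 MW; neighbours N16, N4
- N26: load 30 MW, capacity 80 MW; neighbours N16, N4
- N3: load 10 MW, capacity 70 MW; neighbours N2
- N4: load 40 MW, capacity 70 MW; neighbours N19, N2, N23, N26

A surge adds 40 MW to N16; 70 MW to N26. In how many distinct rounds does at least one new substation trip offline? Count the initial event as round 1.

Round 1 — N16 at 90 > 70; N26 at 100 > 80. N16, N26 trip offline.
  N16 sheds 90 MW to N23: 90 each.
    N23: 80+90 = 170 > 130
  N26 sheds 100 MW to N4: 100 each.
    N4: 40+100 = 140 > 70
Round 2 — N23, N4 trip offline.
  N23 sheds 170 MW: no online neighbours, lost.
  N4 sheds 140 MW to N19, N2: 70 each.
    N19: 20+70 = 90 ≤ 90
    N2: 20+70 = 90 > 80
Round 3 — N2 trips offline.
  N2 sheds 90 MW to N19, N3: 45 each.
    N19: 90+45 = 135 > 90
    N3: 10+45 = 55 ≤ 70
Round 4 — N19 trips offline.
  N19 sheds 135 MW: no online neighbours, lost.
No further trips.

4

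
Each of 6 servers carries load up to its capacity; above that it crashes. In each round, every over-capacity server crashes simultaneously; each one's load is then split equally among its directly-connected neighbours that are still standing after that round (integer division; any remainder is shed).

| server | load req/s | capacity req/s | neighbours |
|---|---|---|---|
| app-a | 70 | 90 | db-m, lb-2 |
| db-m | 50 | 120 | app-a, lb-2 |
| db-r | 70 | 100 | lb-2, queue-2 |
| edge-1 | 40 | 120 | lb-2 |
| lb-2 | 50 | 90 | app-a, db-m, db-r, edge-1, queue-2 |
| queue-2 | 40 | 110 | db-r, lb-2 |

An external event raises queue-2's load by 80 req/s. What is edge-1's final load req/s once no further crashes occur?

76

Round 1 — queue-2 at 120 > 110. queue-2 crashes.
  queue-2 sheds 120 req/s to db-r, lb-2: 60 each.
    db-r: 70+60 = 130 > 100
    lb-2: 50+60 = 110 > 90
Round 2 — db-r, lb-2 crash.
  db-r sheds 130 req/s: no online neighbours, lost.
  lb-2 sheds 110 req/s to app-a, db-m, edge-1: 36 each (2 lost).
    app-a: 70+36 = 106 > 90
    db-m: 50+36 = 86 ≤ 120
    edge-1: 40+36 = 76 ≤ 120
Round 3 — app-a crashes.
  app-a sheds 106 req/s to db-m: 106 each.
    db-m: 86+106 = 192 > 120
Round 4 — db-m crashes.
  db-m sheds 192 req/s: no online neighbours, lost.
No further crashes.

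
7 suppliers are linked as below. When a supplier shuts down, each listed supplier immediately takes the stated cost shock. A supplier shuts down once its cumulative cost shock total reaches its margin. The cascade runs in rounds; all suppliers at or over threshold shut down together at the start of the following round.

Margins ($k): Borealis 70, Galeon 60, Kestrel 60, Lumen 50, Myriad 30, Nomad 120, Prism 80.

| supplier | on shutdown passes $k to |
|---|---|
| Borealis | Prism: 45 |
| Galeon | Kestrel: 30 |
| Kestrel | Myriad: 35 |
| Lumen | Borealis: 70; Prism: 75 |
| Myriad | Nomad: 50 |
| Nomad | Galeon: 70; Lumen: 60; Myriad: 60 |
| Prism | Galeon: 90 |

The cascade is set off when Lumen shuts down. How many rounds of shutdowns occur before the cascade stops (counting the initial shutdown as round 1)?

Round 1 — Lumen shuts down (initial).
  Borealis: +70 → 70 ≥ 70
  Prism: +75 → 75 < 80
Round 2 — Borealis shuts down.
  Prism: +45 → 120 ≥ 80
Round 3 — Prism shuts down.
  Galeon: +90 → 90 ≥ 60
Round 4 — Galeon shuts down.
  Kestrel: +30 → 30 < 60
No further shutdowns.

4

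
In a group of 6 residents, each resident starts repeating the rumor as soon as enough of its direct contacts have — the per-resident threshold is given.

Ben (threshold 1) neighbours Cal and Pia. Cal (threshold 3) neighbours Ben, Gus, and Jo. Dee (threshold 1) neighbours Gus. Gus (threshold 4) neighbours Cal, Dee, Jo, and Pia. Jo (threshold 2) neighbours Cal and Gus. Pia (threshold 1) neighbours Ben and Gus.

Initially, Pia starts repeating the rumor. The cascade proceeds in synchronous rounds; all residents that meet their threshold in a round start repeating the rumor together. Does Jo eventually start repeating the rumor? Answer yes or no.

Round 1 — Pia starts repeating the rumor (initial).
Round 2 — checking thresholds:
  Ben: 1 of 2 neighbours ≥ 1, starts repeating the rumor.
  Gus: 1 of 4 neighbours < 4, not yet.
Round 3 — no new spreads; cascade stops.

no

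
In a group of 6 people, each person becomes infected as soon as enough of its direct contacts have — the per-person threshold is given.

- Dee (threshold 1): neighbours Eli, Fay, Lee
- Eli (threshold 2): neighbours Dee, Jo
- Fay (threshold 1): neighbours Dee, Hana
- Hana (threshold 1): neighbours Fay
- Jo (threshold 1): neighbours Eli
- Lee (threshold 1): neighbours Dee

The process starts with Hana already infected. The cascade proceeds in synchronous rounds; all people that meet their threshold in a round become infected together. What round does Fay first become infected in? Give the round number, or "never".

2

Round 1 — Hana becomes infected (initial).
Round 2 — checking thresholds:
  Fay: 1 of 2 neighbours ≥ 1, becomes infected.
Round 3 — checking thresholds:
  Dee: 1 of 3 neighbours ≥ 1, becomes infected.
Round 4 — checking thresholds:
  Eli: 1 of 2 neighbours < 2, below threshold.
  Lee: 1 of 1 neighbours ≥ 1, becomes infected.
Round 5 — no new infections; cascade stops.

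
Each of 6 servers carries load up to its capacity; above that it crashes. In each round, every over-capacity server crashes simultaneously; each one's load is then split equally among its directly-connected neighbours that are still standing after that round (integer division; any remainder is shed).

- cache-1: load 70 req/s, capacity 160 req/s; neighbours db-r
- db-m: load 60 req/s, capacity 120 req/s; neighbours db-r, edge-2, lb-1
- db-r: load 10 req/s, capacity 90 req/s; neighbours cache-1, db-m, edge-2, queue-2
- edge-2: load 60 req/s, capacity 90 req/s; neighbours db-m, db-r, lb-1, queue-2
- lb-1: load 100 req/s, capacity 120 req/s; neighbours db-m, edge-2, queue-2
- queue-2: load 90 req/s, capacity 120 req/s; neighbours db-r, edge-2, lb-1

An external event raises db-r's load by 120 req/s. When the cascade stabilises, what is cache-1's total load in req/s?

102

Round 1 — db-r at 130 > 90. db-r crashes.
  db-r sheds 130 req/s to cache-1, db-m, edge-2, queue-2: 32 each (2 lost).
    cache-1: 70+32 = 102 ≤ 160
    db-m: 60+32 = 92 ≤ 120
    edge-2: 60+32 = 92 > 90
    queue-2: 90+32 = 122 > 120
Round 2 — edge-2, queue-2 crash.
  edge-2 sheds 92 req/s to db-m, lb-1: 46 each.
    db-m: 92+46 = 138 > 120
    lb-1: 100+46 = 146 > 120
  queue-2 sheds 122 req/s to lb-1: 122 each.
    lb-1: 146+122 = 268 > 120
Round 3 — db-m, lb-1 crash.
  db-m sheds 138 req/s: no online neighbours, lost.
  lb-1 sheds 268 req/s: no online neighbours, lost.
No further crashes.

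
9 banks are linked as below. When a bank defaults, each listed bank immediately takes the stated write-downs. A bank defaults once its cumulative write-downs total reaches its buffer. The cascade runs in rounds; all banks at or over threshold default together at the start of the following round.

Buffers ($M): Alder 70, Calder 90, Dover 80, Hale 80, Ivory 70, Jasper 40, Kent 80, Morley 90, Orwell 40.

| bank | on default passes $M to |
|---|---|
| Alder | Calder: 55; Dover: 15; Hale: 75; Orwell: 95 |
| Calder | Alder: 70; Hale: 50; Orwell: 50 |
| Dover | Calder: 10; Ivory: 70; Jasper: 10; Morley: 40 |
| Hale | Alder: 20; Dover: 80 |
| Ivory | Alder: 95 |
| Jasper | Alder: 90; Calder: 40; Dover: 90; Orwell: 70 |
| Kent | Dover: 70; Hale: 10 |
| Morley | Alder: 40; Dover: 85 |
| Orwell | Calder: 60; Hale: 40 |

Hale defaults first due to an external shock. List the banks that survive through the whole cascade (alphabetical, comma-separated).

Round 1 — Hale defaults (initial).
  Alder: +20 → 20 < 70
  Dover: +80 → 80 ≥ 80
Round 2 — Dover defaults.
  Calder: +10 → 10 < 90
  Ivory: +70 → 70 ≥ 70
  Jasper: +10 → 10 < 40
  Morley: +40 → 40 < 90
Round 3 — Ivory defaults.
  Alder: +95 → 115 ≥ 70
Round 4 — Alder defaults.
  Calder: +55 → 65 < 90
  Orwell: +95 → 95 ≥ 40
Round 5 — Orwell defaults.
  Calder: +60 → 125 ≥ 90
Round 6 — Calder defaults.
No further defaults.

Jasper, Kent, Morley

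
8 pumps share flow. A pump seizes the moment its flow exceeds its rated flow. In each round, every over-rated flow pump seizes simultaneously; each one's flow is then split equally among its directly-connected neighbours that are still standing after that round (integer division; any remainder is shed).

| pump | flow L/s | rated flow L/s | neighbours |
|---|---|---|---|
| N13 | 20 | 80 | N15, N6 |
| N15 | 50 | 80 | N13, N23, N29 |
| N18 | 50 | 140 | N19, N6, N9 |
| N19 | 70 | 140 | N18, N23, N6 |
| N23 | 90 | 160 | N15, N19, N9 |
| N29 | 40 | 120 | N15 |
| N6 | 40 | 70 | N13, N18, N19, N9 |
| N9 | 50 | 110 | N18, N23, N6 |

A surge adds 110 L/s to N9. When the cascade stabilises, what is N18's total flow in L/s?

134

Round 1 — N9 at 160 > 110. N9 seizes.
  N9 sheds 160 L/s to N18, N23, N6: 53 each (1 lost).
    N18: 50+53 = 103 ≤ 140
    N23: 90+53 = 143 ≤ 160
    N6: 40+53 = 93 > 70
Round 2 — N6 seizes.
  N6 sheds 93 L/s to N13, N18, N19: 31 each.
    N13: 20+31 = 51 ≤ 80
    N18: 103+31 = 134 ≤ 140
    N19: 70+31 = 101 ≤ 140
No further seizures.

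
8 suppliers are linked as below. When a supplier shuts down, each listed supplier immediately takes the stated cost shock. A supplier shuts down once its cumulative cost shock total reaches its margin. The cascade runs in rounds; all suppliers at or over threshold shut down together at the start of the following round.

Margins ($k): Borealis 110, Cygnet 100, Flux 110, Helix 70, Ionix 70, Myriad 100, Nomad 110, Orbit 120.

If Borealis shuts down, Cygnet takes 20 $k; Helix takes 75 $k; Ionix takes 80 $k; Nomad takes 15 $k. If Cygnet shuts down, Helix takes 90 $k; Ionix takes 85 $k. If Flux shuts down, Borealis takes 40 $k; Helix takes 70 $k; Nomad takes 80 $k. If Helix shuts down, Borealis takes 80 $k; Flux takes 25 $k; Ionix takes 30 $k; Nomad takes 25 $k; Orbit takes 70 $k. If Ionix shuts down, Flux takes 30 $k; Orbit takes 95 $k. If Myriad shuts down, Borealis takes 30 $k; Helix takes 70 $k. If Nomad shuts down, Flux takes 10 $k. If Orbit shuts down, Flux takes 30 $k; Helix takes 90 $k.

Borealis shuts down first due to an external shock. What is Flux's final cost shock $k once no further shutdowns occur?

85

Round 1 — Borealis shuts down (initial).
  Cygnet: +20 → 20 < 100
  Helix: +75 → 75 ≥ 70
  Ionix: +80 → 80 ≥ 70
  Nomad: +15 → 15 < 110
Round 2 — Helix, Ionix shut down.
  Flux: +25+30 → 55 < 110
  Nomad: +25 → 40 < 110
  Orbit: +70+95 → 165 ≥ 120
Round 3 — Orbit shuts down.
  Flux: +30 → 85 < 110
No further shutdowns.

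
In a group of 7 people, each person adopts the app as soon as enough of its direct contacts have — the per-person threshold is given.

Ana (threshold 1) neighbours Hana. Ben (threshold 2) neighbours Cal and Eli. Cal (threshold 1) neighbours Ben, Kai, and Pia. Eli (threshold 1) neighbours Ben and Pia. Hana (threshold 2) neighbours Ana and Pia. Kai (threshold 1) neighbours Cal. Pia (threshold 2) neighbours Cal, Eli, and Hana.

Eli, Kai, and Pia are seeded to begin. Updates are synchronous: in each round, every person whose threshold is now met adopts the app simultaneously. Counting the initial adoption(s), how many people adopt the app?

Round 1 — Eli, Kai, Pia adopt the app (initial).
Round 2 — checking thresholds:
  Ben: 1 of 2 neighbours < 2, holds.
  Cal: 2 of 3 neighbours ≥ 1, adopts the app.
  Hana: 1 of 2 neighbours < 2, holds.
Round 3 — checking thresholds:
  Ben: 2 of 2 neighbours ≥ 2, adopts the app.
  Hana: 1 of 2 neighbours < 2, holds.
Round 4 — no new adoptions; cascade stops.

5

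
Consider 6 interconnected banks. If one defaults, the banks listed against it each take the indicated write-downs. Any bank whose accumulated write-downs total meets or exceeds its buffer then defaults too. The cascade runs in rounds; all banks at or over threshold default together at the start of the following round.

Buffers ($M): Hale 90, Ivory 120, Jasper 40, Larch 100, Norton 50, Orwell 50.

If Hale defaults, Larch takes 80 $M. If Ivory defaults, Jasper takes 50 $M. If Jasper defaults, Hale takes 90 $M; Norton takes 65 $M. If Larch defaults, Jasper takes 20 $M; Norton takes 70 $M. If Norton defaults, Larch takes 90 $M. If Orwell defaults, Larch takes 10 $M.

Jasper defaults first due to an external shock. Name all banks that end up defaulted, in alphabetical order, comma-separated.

Round 1 — Jasper defaults (initial).
  Hale: +90 → 90 ≥ 90
  Norton: +65 → 65 ≥ 50
Round 2 — Hale, Norton default.
  Larch: +80+90 → 170 ≥ 100
Round 3 — Larch defaults.
No further defaults.

Hale, Jasper, Larch, Norton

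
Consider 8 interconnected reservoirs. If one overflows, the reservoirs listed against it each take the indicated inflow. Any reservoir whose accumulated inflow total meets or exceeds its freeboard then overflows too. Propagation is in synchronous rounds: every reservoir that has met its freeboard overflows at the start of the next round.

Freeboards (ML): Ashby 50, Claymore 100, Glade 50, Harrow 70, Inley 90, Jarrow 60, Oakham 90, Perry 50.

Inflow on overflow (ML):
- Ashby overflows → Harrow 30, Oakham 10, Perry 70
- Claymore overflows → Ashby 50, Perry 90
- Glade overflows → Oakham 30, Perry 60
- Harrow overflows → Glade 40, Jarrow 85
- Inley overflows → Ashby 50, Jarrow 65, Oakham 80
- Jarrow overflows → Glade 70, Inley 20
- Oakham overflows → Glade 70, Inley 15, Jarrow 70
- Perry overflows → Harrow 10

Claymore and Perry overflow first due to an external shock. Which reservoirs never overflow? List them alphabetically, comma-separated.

Glade, Harrow, Inley, Jarrow, Oakham

Round 1 — Claymore, Perry overflow (initial).
  Ashby: +50 → 50 ≥ 50
  Harrow: +10 → 10 < 70
Round 2 — Ashby overflows.
  Harrow: +30 → 40 < 70
  Oakham: +10 → 10 < 90
No further overflows.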